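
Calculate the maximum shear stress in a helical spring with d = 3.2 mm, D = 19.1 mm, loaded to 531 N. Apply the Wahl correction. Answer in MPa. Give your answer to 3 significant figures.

988 MPa

Spring index C = D/d = 19.1/3.2 = 5.9688
K_W = (4C−1)/(4C−4) + 0.615/C = 22.875/19.875 + 0.1030 = 1.2540
τ₀ = 8FD/(πd³) = 8·531·19.1/(π·3.2³) = 81136.8/102.94 = 788.17 MPa
τ_max = K·τ₀ = 1.2540 × 788.17 = 988.35 MPa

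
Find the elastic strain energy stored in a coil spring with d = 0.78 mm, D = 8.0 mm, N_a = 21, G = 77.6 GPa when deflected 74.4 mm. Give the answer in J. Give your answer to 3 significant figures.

0.924 J

k = Gd⁴/(8D³N_a) = (77.6×10³)(0.78⁴)/(8·8.0³·21) = 0.33393 N/mm
U = ½kδ² = 0.5 × 0.33393 × 74.4² = 924.22 N·mm = 0.92422 J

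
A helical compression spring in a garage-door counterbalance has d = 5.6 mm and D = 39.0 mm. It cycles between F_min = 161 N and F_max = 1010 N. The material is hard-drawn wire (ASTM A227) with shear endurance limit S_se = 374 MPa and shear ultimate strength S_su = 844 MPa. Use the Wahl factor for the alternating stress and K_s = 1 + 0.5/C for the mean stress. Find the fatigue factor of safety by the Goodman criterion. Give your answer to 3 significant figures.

C = D/d = 39.0/5.6 = 6.9643; K_W = (4C−1)/(4C−4)+0.615/C = 1.2141; K_s = 1+0.5/C = 1.0718
F_a = (F_max−F_min)/2 = 424.5 N; F_m = (F_max+F_min)/2 = 585.5 N
τ_a = K_W·8F_aD/(πd³) = 1.2141 × 240.06 = 291.45 MPa
τ_m = K_s·8F_mD/(πd³) = 1.0718 × 331.11 = 354.88 MPa
Goodman: 1/n_f = τ_a/S_se + τ_m/S_su = 291.45/374 + 354.88/844 = 0.77927 + 0.42047 = 1.1997
n_f = 1/1.1997 = 0.8335

0.834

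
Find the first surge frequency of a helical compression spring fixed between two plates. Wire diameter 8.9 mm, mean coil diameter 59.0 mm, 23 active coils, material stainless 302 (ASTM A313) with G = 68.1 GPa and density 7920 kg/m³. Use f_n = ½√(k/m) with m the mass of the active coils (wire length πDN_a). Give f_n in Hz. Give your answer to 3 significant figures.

k = Gd⁴/(8D³N_a) = (68.1×10³)(8.9⁴)/(8·59.0³·23) = 11.307 N/mm = 11307 N/m
Wire length L = πDN_a = π·59.0·23 = 4263.1 mm
m = ρ·(πd²/4)·L = 7920 × 62.211×10⁻⁶ m² × 4.2631 m = 2.1005 kg
f_n = ½√(k/m) = 0.5·√(11307/2.1005) = 0.5·√(5382.8) = 36.684 Hz

36.7 Hz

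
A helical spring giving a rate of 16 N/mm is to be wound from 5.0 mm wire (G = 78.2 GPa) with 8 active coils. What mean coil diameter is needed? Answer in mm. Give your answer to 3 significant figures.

36.3 mm

D = (Gd⁴/(8N_a·k))^(1/3) = (78.2×10³·5.0⁴/(8·8·16))^(1/3)
  = (47729.5)^(1/3) = 36.2740 mm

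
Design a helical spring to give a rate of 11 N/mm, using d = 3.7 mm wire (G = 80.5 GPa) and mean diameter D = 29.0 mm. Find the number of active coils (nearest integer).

N_a = Gd⁴/(8D³k) = (80.5×10³ × 3.7⁴)/(8 × 29.0³ × 11)
    = 1.5087e+07 / 2.14623e+06 = 7.03 → 7 coils

7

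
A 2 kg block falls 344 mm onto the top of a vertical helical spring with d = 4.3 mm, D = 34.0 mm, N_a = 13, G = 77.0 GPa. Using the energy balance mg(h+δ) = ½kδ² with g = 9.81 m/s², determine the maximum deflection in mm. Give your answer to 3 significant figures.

k = Gd⁴/(8D³N_a) = (77.0×10³)(4.3⁴)/(8·34.0³·13) = 6.4401 N/mm
W = mg = 2 × 9.81 = 19.62 N
½kδ² − Wδ − Wh = 0 → δ = (W + √(W² + 2kWh))/k
δ = (19.62 + √(384.94 + 86932.4))/6.4401 = (19.62 + 295.5)/6.4401 = 48.93 mm

48.9 mm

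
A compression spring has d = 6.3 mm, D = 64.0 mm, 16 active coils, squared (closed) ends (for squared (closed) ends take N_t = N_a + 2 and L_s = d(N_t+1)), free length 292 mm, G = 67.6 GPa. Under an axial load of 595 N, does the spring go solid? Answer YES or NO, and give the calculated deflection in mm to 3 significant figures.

YES, δ = 187 mm

k = Gd⁴/(8D³N_a) = (67.6×10³)(6.3⁴)/(8·64.0³·16) = 3.1736 N/mm
N_t = 18; L_s = 6.3·19 = 119.7 mm; δ_solid = L₀ − L_s = 292 − 119.7 = 172.3 mm
δ = F/k = 595/3.1736 = 187.48 mm
δ ≥ δ_solid → spring goes solid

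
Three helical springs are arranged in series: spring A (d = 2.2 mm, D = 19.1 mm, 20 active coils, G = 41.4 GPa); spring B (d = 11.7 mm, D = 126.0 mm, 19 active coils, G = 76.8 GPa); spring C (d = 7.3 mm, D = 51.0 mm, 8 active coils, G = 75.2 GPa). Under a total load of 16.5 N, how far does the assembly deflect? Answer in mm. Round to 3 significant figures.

23.1 mm

k_A = Gd⁴/(8D³N_a) = (41.4×10³)(2.2⁴)/(8·19.1³·20) = 0.8699 N/mm
k_B = Gd⁴/(8D³N_a) = (76.8×10³)(11.7⁴)/(8·126.0³·19) = 4.7331 N/mm
k_C = Gd⁴/(8D³N_a) = (75.2×10³)(7.3⁴)/(8·51.0³·8) = 25.155 N/mm
Series: 1/k_eq = 1/0.8699 + 1/4.7331 + 1/25.155 = 1.4006; k_eq = 0.71399 N/mm
δ = F/k_eq = 16.5/0.71399 = 23.11 mm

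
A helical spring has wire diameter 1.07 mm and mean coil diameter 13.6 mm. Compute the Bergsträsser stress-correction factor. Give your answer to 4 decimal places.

1.1045

C = D/d = 13.6/1.07 = 12.7103
K_B = (4C+2)/(4C−3) = 52.841/47.841 = 1.1045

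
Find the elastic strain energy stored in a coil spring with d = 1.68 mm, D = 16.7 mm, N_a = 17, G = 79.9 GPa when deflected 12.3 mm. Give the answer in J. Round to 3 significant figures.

k = Gd⁴/(8D³N_a) = (79.9×10³)(1.68⁴)/(8·16.7³·17) = 1.0048 N/mm
U = ½kδ² = 0.5 × 1.0048 × 12.3² = 76.011 N·mm = 0.076011 J

0.0760 J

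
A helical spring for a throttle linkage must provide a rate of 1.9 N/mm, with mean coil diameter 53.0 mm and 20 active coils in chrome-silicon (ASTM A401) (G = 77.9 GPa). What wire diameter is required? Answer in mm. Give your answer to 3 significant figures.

4.91 mm

d = (8D³N_a·k / G)^(1/4) = (8·53.0³·20·1.9 / (77.9×10³))^0.25
  = (580.98)^0.25 = 4.9095 mm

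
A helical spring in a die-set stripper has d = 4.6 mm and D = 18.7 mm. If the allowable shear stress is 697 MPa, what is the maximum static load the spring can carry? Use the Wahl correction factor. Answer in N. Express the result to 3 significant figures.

1020 N

C = D/d = 18.7/4.6 = 4.0652
K_W = (4C−1)/(4C−4) + 0.615/C = 15.261/12.261 + 0.1513 = 1.3960
τ_max = K·8FD/(πd³) → F_max = τ_allow·πd³/(8DK)
F_max = 697·π·4.6³/(8·18.7·1.3960) = 2.1314e+05/208.84 = 1020.6 N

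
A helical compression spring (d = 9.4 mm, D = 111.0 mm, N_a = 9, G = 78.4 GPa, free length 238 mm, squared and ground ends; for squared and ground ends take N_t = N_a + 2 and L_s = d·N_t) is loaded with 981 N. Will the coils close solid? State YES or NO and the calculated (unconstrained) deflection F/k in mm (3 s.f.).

YES, δ = 158 mm

k = Gd⁴/(8D³N_a) = (78.4×10³)(9.4⁴)/(8·111.0³·9) = 6.2162 N/mm
N_t = 11; L_s = 9.4·11 = 103.4 mm; δ_solid = L₀ − L_s = 238 − 103.4 = 134.6 mm
δ = F/k = 981/6.2162 = 157.81 mm
δ ≥ δ_solid → spring goes solid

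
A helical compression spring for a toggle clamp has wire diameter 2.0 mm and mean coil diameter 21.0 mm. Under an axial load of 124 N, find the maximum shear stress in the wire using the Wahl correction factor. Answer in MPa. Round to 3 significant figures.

Spring index C = D/d = 21.0/2.0 = 10.5000
K_W = (4C−1)/(4C−4) + 0.615/C = 41.000/38.000 + 0.0586 = 1.1375
τ₀ = 8FD/(πd³) = 8·124·21.0/(π·2.0³) = 20832/25.133 = 828.88 MPa
τ_max = K·τ₀ = 1.1375 × 828.88 = 942.87 MPa

943 MPa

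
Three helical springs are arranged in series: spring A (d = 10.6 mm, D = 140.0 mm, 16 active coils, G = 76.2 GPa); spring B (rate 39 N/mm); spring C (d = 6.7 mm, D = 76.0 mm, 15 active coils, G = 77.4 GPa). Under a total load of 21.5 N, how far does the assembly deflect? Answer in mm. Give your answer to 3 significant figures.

15.7 mm

k_A = Gd⁴/(8D³N_a) = (76.2×10³)(10.6⁴)/(8·140.0³·16) = 2.739 N/mm
k_C = Gd⁴/(8D³N_a) = (77.4×10³)(6.7⁴)/(8·76.0³·15) = 2.9609 N/mm
Series: 1/k_eq = 1/2.739 + 1/39 + 1/2.9609 = 0.72848; k_eq = 1.3727 N/mm
δ = F/k_eq = 21.5/1.3727 = 15.662 mm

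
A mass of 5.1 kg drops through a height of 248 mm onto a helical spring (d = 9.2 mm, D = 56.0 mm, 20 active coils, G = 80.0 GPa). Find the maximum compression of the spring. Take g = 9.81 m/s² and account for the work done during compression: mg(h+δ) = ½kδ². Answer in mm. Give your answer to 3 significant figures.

k = Gd⁴/(8D³N_a) = (80.0×10³)(9.2⁴)/(8·56.0³·20) = 20.397 N/mm
W = mg = 5.1 × 9.81 = 50.031 N
½kδ² − Wδ − Wh = 0 → δ = (W + √(W² + 2kWh))/k
δ = (50.031 + √(2503.1 + 506149))/20.397 = (50.031 + 713.2)/20.397 = 37.419 mm

37.4 mm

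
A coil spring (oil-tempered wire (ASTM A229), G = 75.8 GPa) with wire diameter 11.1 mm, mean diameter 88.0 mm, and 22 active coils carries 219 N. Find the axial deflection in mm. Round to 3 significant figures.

22.8 mm

k = Gd⁴/(8D³N_a) = (75.8×10³)(11.1⁴)/(8·88.0³·22) = 9.594 N/mm
δ = F/k = 219 / 9.594 = 22.827 mm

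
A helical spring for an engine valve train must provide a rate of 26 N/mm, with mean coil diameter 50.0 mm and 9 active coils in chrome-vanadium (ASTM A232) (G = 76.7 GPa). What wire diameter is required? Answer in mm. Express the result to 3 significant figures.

d = (8D³N_a·k / G)^(1/4) = (8·50.0³·9·26 / (76.7×10³))^0.25
  = (3050.8)^0.25 = 7.4320 mm

7.43 mm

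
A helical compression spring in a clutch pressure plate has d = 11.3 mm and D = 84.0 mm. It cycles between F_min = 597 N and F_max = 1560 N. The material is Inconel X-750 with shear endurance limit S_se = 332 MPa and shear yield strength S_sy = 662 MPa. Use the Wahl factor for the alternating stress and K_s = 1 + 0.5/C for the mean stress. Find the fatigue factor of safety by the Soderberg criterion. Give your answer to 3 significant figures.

C = D/d = 84.0/11.3 = 7.4336; K_W = (4C−1)/(4C−4)+0.615/C = 1.1993; K_s = 1+0.5/C = 1.0673
F_a = (F_max−F_min)/2 = 481.5 N; F_m = (F_max+F_min)/2 = 1078.5 N
τ_a = K_W·8F_aD/(πd³) = 1.1993 × 71.381 = 85.607 MPa
τ_m = K_s·8F_mD/(πd³) = 1.0673 × 159.88 = 170.64 MPa
Soderberg: 1/n_f = τ_a/S_se + τ_m/S_sy = 85.607/332 + 170.64/662 = 0.25785 + 0.25776 = 0.51561
n_f = 1/0.51561 = 1.939

1.94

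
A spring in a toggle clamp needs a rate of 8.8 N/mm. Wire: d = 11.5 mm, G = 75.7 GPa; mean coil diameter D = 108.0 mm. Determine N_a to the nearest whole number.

N_a = Gd⁴/(8D³k) = (75.7×10³ × 11.5⁴)/(8 × 108.0³ × 8.8)
    = 1.324e+09 / 8.86837e+07 = 14.93 → 15 coils

15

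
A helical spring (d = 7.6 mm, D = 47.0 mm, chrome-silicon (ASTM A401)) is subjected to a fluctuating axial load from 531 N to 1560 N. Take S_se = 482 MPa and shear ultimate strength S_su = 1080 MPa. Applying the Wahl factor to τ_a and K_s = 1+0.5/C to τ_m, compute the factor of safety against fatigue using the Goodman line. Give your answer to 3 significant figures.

C = D/d = 47.0/7.6 = 6.1842; K_W = (4C−1)/(4C−4)+0.615/C = 1.2441; K_s = 1+0.5/C = 1.0809
F_a = (F_max−F_min)/2 = 514.5 N; F_m = (F_max+F_min)/2 = 1045.5 N
τ_a = K_W·8F_aD/(πd³) = 1.2441 × 140.28 = 174.52 MPa
τ_m = K_s·8F_mD/(πd³) = 1.0809 × 285.05 = 308.1 MPa
Goodman: 1/n_f = τ_a/S_se + τ_m/S_su = 174.52/482 + 308.1/1080 = 0.36207 + 0.28527 = 0.64735
n_f = 1/0.64735 = 1.545

1.54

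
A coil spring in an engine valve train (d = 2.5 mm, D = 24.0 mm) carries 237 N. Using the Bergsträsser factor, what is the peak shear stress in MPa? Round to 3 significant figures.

Spring index C = D/d = 24.0/2.5 = 9.6000
K_B = (4C+2)/(4C−3) = 40.400/35.400 = 1.1412
τ₀ = 8FD/(πd³) = 8·237·24.0/(π·2.5³) = 45504/49.087 = 927 MPa
τ_max = K·τ₀ = 1.1412 × 927 = 1057.9 MPa

1060 MPa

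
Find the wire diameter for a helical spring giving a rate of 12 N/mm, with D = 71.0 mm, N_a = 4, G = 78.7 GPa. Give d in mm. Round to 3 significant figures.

d = (8D³N_a·k / G)^(1/4) = (8·71.0³·4·12 / (78.7×10³))^0.25
  = (1746.4)^0.25 = 6.4645 mm

6.46 mm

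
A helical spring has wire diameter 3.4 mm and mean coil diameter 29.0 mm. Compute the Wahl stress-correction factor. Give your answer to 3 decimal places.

1.172

C = D/d = 29.0/3.4 = 8.5294
K_W = (4C−1)/(4C−4) + 0.615/C = 33.118/30.118 + 0.0721 = 1.1717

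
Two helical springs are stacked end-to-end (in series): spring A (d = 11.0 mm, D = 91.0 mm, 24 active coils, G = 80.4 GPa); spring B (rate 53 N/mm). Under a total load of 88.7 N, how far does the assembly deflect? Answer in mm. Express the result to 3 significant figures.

12.6 mm

k_A = Gd⁴/(8D³N_a) = (80.4×10³)(11.0⁴)/(8·91.0³·24) = 8.1358 N/mm
Series: 1/k_eq = 1/8.1358 + 1/53 = 0.14178; k_eq = 7.0531 N/mm
δ = F/k_eq = 88.7/7.0531 = 12.576 mm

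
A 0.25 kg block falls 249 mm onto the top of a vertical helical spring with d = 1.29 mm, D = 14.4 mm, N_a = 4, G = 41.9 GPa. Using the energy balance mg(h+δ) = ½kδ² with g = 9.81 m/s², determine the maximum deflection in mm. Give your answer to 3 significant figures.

33.8 mm

k = Gd⁴/(8D³N_a) = (41.9×10³)(1.29⁴)/(8·14.4³·4) = 1.2143 N/mm
W = mg = 0.25 × 9.81 = 2.4525 N
½kδ² − Wδ − Wh = 0 → δ = (W + √(W² + 2kWh))/k
δ = (2.4525 + √(6.0148 + 1483.11))/1.2143 = (2.4525 + 38.589)/1.2143 = 33.798 mm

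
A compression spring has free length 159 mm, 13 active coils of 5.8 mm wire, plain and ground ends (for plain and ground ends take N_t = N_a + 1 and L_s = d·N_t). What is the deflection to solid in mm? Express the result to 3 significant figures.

N_t = 14; L_s = 5.8·14 = 81.2 mm
δ_solid = L₀ − L_s = 159 − 81.2 = 77.8 mm

77.8 mm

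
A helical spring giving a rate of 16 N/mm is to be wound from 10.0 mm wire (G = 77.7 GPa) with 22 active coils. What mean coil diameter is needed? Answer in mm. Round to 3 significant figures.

65.1 mm

D = (Gd⁴/(8N_a·k))^(1/3) = (77.7×10³·10.0⁴/(8·22·16))^(1/3)
  = (275923)^(1/3) = 65.1023 mm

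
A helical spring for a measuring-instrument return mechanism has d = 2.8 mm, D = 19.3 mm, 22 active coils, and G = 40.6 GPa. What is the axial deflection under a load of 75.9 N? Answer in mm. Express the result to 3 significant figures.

38.5 mm

k = Gd⁴/(8D³N_a) = (40.6×10³)(2.8⁴)/(8·19.3³·22) = 1.9723 N/mm
δ = F/k = 75.9 / 1.9723 = 38.483 mm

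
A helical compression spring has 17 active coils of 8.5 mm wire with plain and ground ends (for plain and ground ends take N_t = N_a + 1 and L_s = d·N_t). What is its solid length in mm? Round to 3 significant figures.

plain and ground ends: N_t = N_a + 1 = 17 + 1 = 18
L_s = d·N_t = 8.5 × 18 = 153 mm

153 mm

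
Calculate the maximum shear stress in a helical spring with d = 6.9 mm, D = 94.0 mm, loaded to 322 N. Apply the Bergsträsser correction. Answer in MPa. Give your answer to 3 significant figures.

Spring index C = D/d = 94.0/6.9 = 13.6232
K_B = (4C+2)/(4C−3) = 56.493/51.493 = 1.0971
τ₀ = 8FD/(πd³) = 8·322·94.0/(π·6.9³) = 242144/1032 = 234.63 MPa
τ_max = K·τ₀ = 1.0971 × 234.63 = 257.41 MPa

257 MPa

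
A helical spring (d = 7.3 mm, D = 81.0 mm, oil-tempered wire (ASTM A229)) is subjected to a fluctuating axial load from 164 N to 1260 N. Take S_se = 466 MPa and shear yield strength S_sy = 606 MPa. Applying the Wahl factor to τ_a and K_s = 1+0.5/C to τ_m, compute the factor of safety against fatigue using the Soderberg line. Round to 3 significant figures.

0.738

C = D/d = 81.0/7.3 = 11.0959; K_W = (4C−1)/(4C−4)+0.615/C = 1.1297; K_s = 1+0.5/C = 1.0451
F_a = (F_max−F_min)/2 = 548 N; F_m = (F_max+F_min)/2 = 712 N
τ_a = K_W·8F_aD/(πd³) = 1.1297 × 290.56 = 328.25 MPa
τ_m = K_s·8F_mD/(πd³) = 1.0451 × 377.52 = 394.53 MPa
Soderberg: 1/n_f = τ_a/S_se + τ_m/S_sy = 328.25/466 + 394.53/606 = 0.70440 + 0.65104 = 1.3554
n_f = 1/1.3554 = 0.7378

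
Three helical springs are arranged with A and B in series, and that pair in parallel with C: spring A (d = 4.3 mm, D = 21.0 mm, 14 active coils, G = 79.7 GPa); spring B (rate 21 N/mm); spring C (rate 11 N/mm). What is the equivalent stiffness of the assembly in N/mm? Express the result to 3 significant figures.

k_A = Gd⁴/(8D³N_a) = (79.7×10³)(4.3⁴)/(8·21.0³·14) = 26.27 N/mm
Springs A,B series: k_AB = 1/(1/26.27+1/21) = 11.671 N/mm; parallel with C: k_eq = 11.671+11 = 22.671 N/mm

22.7 N/mm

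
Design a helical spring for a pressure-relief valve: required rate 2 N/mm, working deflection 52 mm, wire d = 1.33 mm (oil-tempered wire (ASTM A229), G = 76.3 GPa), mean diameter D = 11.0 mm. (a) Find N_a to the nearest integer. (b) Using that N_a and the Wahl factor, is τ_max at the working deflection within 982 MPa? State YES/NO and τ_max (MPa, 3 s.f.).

(a) 11 coils; (b) NO, τ_max = 1490 MPa

N_a = Gd⁴/(8D³k) = (76.3×10³)(1.33⁴)/(8·11.0³·2) = 11.21 → N_a = 11
Actual rate k = Gd⁴/(8D³·11) = 2.0383 N/mm
Working load F = kδ = 2.0383·52 = 105.99 N
C = 11.0/1.33 = 8.2707; K_W = (4C−1)/(4C−4)+0.615/C = 1.1775
τ_max = K_W·8FD/(πd³) = 1.1775·1262 = 1486 MPa
τ_max > 982 MPa → exceeds allowable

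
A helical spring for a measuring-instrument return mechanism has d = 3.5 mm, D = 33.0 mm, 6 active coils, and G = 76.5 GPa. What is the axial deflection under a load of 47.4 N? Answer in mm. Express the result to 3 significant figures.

7.12 mm

k = Gd⁴/(8D³N_a) = (76.5×10³)(3.5⁴)/(8·33.0³·6) = 6.655 N/mm
δ = F/k = 47.4 / 6.655 = 7.1224 mm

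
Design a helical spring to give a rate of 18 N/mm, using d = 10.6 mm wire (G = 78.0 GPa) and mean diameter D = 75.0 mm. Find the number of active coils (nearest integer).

N_a = Gd⁴/(8D³k) = (78.0×10³ × 10.6⁴)/(8 × 75.0³ × 18)
    = 9.84732e+08 / 6.075e+07 = 16.21 → 16 coils

16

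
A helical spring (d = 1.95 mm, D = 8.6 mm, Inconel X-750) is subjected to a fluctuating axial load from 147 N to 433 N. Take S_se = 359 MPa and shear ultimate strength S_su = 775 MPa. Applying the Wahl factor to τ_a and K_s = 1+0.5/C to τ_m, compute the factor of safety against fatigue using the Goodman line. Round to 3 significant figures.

0.353

C = D/d = 8.6/1.95 = 4.4103; K_W = (4C−1)/(4C−4)+0.615/C = 1.3594; K_s = 1+0.5/C = 1.1134
F_a = (F_max−F_min)/2 = 143 N; F_m = (F_max+F_min)/2 = 290 N
τ_a = K_W·8F_aD/(πd³) = 1.3594 × 422.35 = 574.13 MPa
τ_m = K_s·8F_mD/(πd³) = 1.1134 × 856.51 = 953.61 MPa
Goodman: 1/n_f = τ_a/S_se + τ_m/S_su = 574.13/359 + 953.61/775 = 1.59924 + 1.23047 = 2.8297
n_f = 1/2.8297 = 0.3534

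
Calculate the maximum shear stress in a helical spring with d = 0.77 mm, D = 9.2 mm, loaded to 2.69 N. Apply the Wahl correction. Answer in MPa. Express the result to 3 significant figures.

Spring index C = D/d = 9.2/0.77 = 11.9481
K_W = (4C−1)/(4C−4) + 0.615/C = 46.792/43.792 + 0.0515 = 1.1200
τ₀ = 8FD/(πd³) = 8·2.69·9.2/(π·0.77³) = 197.984/1.4342 = 138.04 MPa
τ_max = K·τ₀ = 1.1200 × 138.04 = 154.6 MPa

155 MPa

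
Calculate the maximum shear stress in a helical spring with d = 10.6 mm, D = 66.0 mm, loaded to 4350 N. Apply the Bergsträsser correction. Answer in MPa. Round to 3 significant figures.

Spring index C = D/d = 66.0/10.6 = 6.2264
K_B = (4C+2)/(4C−3) = 26.906/21.906 = 1.2283
τ₀ = 8FD/(πd³) = 8·4350·66.0/(π·10.6³) = 2.2968e+06/3741.7 = 613.84 MPa
τ_max = K·τ₀ = 1.2283 × 613.84 = 753.95 MPa

754 MPa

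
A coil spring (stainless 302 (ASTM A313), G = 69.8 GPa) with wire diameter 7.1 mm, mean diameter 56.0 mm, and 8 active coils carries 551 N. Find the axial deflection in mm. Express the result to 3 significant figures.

34.9 mm

k = Gd⁴/(8D³N_a) = (69.8×10³)(7.1⁴)/(8·56.0³·8) = 15.781 N/mm
δ = F/k = 551 / 15.781 = 34.915 mm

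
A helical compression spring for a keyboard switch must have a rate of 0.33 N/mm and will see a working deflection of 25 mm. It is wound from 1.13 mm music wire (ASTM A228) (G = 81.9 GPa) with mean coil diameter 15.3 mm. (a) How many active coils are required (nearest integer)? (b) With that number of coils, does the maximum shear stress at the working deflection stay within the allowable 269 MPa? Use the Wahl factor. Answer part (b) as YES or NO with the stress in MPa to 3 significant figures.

(a) 14 coils; (b) YES, τ_max = 248 MPa

N_a = Gd⁴/(8D³k) = (81.9×10³)(1.13⁴)/(8·15.3³·0.33) = 14.12 → N_a = 14
Actual rate k = Gd⁴/(8D³·14) = 0.33289 N/mm
Working load F = kδ = 0.33289·25 = 8.3223 N
C = 15.3/1.13 = 13.5398; K_W = (4C−1)/(4C−4)+0.615/C = 1.1052
τ_max = K_W·8FD/(πd³) = 1.1052·224.72 = 248.37 MPa
τ_max ≤ 269 MPa → acceptable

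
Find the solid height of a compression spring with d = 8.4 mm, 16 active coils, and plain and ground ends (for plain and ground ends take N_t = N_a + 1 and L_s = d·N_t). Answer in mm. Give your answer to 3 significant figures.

plain and ground ends: N_t = N_a + 1 = 16 + 1 = 17
L_s = d·N_t = 8.4 × 17 = 142.8 mm

143 mm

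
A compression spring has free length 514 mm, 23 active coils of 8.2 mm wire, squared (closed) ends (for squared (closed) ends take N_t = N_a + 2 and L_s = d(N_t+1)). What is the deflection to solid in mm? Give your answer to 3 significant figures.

N_t = 25; L_s = 8.2·26 = 213.2 mm
δ_solid = L₀ − L_s = 514 − 213.2 = 300.8 mm

301 mm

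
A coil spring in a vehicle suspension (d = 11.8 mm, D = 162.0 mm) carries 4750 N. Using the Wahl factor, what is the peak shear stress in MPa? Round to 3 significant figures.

1320 MPa

Spring index C = D/d = 162.0/11.8 = 13.7288
K_W = (4C−1)/(4C−4) + 0.615/C = 53.915/50.915 + 0.0448 = 1.1037
τ₀ = 8FD/(πd³) = 8·4750·162.0/(π·11.8³) = 6.156e+06/5161.7 = 1192.6 MPa
τ_max = K·τ₀ = 1.1037 × 1192.6 = 1316.3 MPa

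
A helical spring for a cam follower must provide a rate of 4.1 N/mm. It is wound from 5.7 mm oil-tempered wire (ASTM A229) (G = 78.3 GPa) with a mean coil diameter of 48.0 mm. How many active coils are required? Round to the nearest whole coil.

23

N_a = Gd⁴/(8D³k) = (78.3×10³ × 5.7⁴)/(8 × 48.0³ × 4.1)
    = 8.26535e+07 / 3.62742e+06 = 22.79 → 23 coils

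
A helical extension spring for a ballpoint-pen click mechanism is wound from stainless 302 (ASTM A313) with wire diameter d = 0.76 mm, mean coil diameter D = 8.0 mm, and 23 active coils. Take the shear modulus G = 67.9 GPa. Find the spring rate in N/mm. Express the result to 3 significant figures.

0.240 N/mm

k = Gd⁴/(8D³N_a) = (67.9×10³ × 0.76⁴) / (8 × 8.0³ × 23)
  = 22652.9 / 94208 = 0.24046 N/mm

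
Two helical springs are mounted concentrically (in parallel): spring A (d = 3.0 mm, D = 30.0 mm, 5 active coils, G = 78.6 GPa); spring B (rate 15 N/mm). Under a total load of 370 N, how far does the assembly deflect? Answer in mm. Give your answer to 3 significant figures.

17.7 mm

k_A = Gd⁴/(8D³N_a) = (78.6×10³)(3.0⁴)/(8·30.0³·5) = 5.895 N/mm
Parallel: k_eq = 5.895 + 15 = 20.895 N/mm
δ = F/k_eq = 370/20.895 = 17.708 mm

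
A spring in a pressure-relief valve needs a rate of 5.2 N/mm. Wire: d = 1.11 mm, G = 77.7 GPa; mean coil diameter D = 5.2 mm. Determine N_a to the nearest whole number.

N_a = Gd⁴/(8D³k) = (77.7×10³ × 1.11⁴)/(8 × 5.2³ × 5.2)
    = 117954 / 5849.29 = 20.17 → 20 coils

20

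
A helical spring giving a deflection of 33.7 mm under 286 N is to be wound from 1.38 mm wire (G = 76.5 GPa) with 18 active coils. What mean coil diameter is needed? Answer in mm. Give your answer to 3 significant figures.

6.10 mm

Required rate k = F/δ = 286/33.7 = 8.4866 N/mm
D = (Gd⁴/(8N_a·k))^(1/3) = (76.5×10³·1.38⁴/(8·18·8.4866))^(1/3)
  = (227.028)^(1/3) = 6.1004 mm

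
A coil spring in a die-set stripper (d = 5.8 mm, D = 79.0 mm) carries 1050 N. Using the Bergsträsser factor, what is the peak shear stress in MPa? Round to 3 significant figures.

Spring index C = D/d = 79.0/5.8 = 13.6207
K_B = (4C+2)/(4C−3) = 56.483/51.483 = 1.0971
τ₀ = 8FD/(πd³) = 8·1050·79.0/(π·5.8³) = 663600/612.96 = 1082.6 MPa
τ_max = K·τ₀ = 1.0971 × 1082.6 = 1187.8 MPa

1190 MPa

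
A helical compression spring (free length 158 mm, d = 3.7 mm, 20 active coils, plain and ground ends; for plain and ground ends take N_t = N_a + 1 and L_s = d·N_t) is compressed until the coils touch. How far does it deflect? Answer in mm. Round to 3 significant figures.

N_t = 21; L_s = 3.7·21 = 77.7 mm
δ_solid = L₀ − L_s = 158 − 77.7 = 80.3 mm

80.3 mm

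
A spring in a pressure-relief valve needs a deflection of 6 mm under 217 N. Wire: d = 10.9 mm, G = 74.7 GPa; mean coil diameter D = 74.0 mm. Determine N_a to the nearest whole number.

Required rate k = F/δ = 217/6 = 36.167 N/mm
N_a = Gd⁴/(8D³k) = (74.7×10³ × 10.9⁴)/(8 × 74.0³ × 36.167)
    = 1.05445e+09 / 1.17245e+08 = 8.994 → 9 coils

9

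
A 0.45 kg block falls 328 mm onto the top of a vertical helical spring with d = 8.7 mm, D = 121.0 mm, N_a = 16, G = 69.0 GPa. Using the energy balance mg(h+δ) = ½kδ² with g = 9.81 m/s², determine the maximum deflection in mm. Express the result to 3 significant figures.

43.4 mm

k = Gd⁴/(8D³N_a) = (69.0×10³)(8.7⁴)/(8·121.0³·16) = 1.7433 N/mm
W = mg = 0.45 × 9.81 = 4.4145 N
½kδ² − Wδ − Wh = 0 → δ = (W + √(W² + 2kWh))/k
δ = (4.4145 + √(19.488 + 5048.3))/1.7433 = (4.4145 + 71.188)/1.7433 = 43.369 mm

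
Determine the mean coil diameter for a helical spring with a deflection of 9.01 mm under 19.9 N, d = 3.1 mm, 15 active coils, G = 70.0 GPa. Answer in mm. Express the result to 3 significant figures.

Required rate k = F/δ = 19.9/9.01 = 2.2087 N/mm
D = (Gd⁴/(8N_a·k))^(1/3) = (70.0×10³·3.1⁴/(8·15·2.2087))^(1/3)
  = (24391.3)^(1/3) = 29.0009 mm

29.0 mm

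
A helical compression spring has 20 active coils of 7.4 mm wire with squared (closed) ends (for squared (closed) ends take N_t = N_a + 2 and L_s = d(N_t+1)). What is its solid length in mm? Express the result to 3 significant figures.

squared (closed) ends: N_t = N_a + 2 = 20 + 2 = 22
L_s = d·(N_t+1) = 7.4 × 23 = 170.2 mm

170 mm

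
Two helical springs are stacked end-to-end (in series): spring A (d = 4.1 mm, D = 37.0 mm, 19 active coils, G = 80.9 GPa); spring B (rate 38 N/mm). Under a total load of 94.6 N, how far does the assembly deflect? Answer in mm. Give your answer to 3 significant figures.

k_A = Gd⁴/(8D³N_a) = (80.9×10³)(4.1⁴)/(8·37.0³·19) = 2.9692 N/mm
Series: 1/k_eq = 1/2.9692 + 1/38 = 0.36311; k_eq = 2.754 N/mm
δ = F/k_eq = 94.6/2.754 = 34.35 mm

34.4 mm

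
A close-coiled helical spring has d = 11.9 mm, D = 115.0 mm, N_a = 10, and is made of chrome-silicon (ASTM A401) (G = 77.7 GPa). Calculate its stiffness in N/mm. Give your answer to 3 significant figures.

12.8 N/mm

k = Gd⁴/(8D³N_a) = (77.7×10³ × 11.9⁴) / (8 × 115.0³ × 10)
  = 1.55815e+09 / 1.2167e+08 = 12.806 N/mm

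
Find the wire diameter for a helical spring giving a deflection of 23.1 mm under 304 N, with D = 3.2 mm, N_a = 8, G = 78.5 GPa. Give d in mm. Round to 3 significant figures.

Required rate k = F/δ = 304/23.1 = 13.16 N/mm
d = (8D³N_a·k / G)^(1/4) = (8·3.2³·8·13.16 / (78.5×10³))^0.25
  = (0.35158)^0.25 = 0.7700 mm

0.770 mm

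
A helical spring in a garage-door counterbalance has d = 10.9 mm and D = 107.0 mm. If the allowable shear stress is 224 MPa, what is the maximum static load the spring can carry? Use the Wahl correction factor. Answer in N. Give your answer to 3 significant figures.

928 N

C = D/d = 107.0/10.9 = 9.8165
K_W = (4C−1)/(4C−4) + 0.615/C = 38.266/35.266 + 0.0626 = 1.1477
τ_max = K·8FD/(πd³) → F_max = τ_allow·πd³/(8DK)
F_max = 224·π·10.9³/(8·107.0·1.1477) = 9.1133e+05/982.45 = 927.62 N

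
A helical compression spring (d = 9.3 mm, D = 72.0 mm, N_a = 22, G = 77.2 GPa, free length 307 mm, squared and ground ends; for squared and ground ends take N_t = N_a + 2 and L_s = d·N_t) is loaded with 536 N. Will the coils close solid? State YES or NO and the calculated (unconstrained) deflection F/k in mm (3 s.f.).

NO, δ = 61.0 mm

k = Gd⁴/(8D³N_a) = (77.2×10³)(9.3⁴)/(8·72.0³·22) = 8.791 N/mm
N_t = 24; L_s = 9.3·24 = 223.2 mm; δ_solid = L₀ − L_s = 307 − 223.2 = 83.8 mm
δ = F/k = 536/8.791 = 60.971 mm
δ < δ_solid → spring does not go solid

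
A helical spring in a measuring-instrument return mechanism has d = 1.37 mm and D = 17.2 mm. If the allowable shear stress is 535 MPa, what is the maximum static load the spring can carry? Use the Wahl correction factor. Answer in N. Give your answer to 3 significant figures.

C = D/d = 17.2/1.37 = 12.5547
K_W = (4C−1)/(4C−4) + 0.615/C = 49.219/46.219 + 0.0490 = 1.1139
τ_max = K·8FD/(πd³) → F_max = τ_allow·πd³/(8DK)
F_max = 535·π·1.37³/(8·17.2·1.1139) = 4321.8/153.27 = 28.197 N

28.2 N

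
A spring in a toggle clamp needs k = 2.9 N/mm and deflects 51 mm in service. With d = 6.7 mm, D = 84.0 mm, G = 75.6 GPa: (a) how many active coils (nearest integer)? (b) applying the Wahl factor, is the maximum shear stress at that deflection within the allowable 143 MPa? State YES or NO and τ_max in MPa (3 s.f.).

(a) 11 coils; (b) YES, τ_max = 118 MPa

N_a = Gd⁴/(8D³k) = (75.6×10³)(6.7⁴)/(8·84.0³·2.9) = 11.08 → N_a = 11
Actual rate k = Gd⁴/(8D³·11) = 2.9208 N/mm
Working load F = kδ = 2.9208·51 = 148.96 N
C = 84.0/6.7 = 12.5373; K_W = (4C−1)/(4C−4)+0.615/C = 1.1141
τ_max = K_W·8FD/(πd³) = 1.1141·105.94 = 118.03 MPa
τ_max ≤ 143 MPa → acceptable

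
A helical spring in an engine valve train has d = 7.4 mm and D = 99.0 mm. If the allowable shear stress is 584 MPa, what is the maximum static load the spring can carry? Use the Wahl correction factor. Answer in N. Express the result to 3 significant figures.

C = D/d = 99.0/7.4 = 13.3784
K_W = (4C−1)/(4C−4) + 0.615/C = 52.514/49.514 + 0.0460 = 1.1066
τ_max = K·8FD/(πd³) → F_max = τ_allow·πd³/(8DK)
F_max = 584·π·7.4³/(8·99.0·1.1066) = 7.4346e+05/876.39 = 848.32 N

848 N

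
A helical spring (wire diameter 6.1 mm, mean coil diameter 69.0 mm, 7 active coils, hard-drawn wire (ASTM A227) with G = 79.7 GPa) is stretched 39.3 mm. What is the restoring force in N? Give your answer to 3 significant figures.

k = Gd⁴/(8D³N_a) = (79.7×10³)(6.1⁴)/(8·69.0³·7) = 5.9985 N/mm
F = k·δ = 5.9985 × 39.3 = 235.74 N

236 N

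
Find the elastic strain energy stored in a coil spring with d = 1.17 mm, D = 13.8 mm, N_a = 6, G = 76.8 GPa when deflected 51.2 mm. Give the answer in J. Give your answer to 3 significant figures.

k = Gd⁴/(8D³N_a) = (76.8×10³)(1.17⁴)/(8·13.8³·6) = 1.1408 N/mm
U = ½kδ² = 0.5 × 1.1408 × 51.2² = 1495.3 N·mm = 1.4953 J

1.50 J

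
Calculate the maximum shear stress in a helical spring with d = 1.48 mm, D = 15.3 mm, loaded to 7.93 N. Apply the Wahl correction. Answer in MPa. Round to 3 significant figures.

109 MPa

Spring index C = D/d = 15.3/1.48 = 10.3378
K_W = (4C−1)/(4C−4) + 0.615/C = 40.351/37.351 + 0.0595 = 1.1398
τ₀ = 8FD/(πd³) = 8·7.93·15.3/(π·1.48³) = 970.632/10.184 = 95.306 MPa
τ_max = K·τ₀ = 1.1398 × 95.306 = 108.63 MPa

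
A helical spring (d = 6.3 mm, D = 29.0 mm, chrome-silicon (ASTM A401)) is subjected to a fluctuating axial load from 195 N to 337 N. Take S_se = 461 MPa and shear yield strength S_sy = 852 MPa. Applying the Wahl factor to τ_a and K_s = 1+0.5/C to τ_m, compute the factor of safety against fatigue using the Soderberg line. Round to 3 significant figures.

C = D/d = 29.0/6.3 = 4.6032; K_W = (4C−1)/(4C−4)+0.615/C = 1.3418; K_s = 1+0.5/C = 1.1086
F_a = (F_max−F_min)/2 = 71 N; F_m = (F_max+F_min)/2 = 266 N
τ_a = K_W·8F_aD/(πd³) = 1.3418 × 20.969 = 28.135 MPa
τ_m = K_s·8F_mD/(πd³) = 1.1086 × 78.559 = 87.093 MPa
Soderberg: 1/n_f = τ_a/S_se + τ_m/S_sy = 28.135/461 + 87.093/852 = 0.06103 + 0.10222 = 0.16325
n_f = 1/0.16325 = 6.126

6.13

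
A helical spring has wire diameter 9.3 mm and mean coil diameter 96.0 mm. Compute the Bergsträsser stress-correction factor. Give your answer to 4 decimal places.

1.1306

C = D/d = 96.0/9.3 = 10.3226
K_B = (4C+2)/(4C−3) = 43.290/38.290 = 1.1306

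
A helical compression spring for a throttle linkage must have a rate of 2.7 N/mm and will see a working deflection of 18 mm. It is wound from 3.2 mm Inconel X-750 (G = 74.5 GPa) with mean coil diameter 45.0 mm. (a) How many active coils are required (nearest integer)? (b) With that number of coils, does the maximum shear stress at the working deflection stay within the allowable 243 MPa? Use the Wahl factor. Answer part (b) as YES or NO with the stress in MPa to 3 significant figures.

N_a = Gd⁴/(8D³k) = (74.5×10³)(3.2⁴)/(8·45.0³·2.7) = 3.969 → N_a = 4
Actual rate k = Gd⁴/(8D³·4) = 2.679 N/mm
Working load F = kδ = 2.679·18 = 48.222 N
C = 45.0/3.2 = 14.0625; K_W = (4C−1)/(4C−4)+0.615/C = 1.1011
τ_max = K_W·8FD/(πd³) = 1.1011·168.63 = 185.69 MPa
τ_max ≤ 243 MPa → acceptable

(a) 4 coils; (b) YES, τ_max = 186 MPa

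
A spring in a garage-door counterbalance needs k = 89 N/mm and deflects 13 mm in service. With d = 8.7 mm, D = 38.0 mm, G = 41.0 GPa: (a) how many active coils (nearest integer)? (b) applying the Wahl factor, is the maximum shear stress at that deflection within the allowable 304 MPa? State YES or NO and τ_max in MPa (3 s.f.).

(a) 6 coils; (b) YES, τ_max = 232 MPa

N_a = Gd⁴/(8D³k) = (41.0×10³)(8.7⁴)/(8·38.0³·89) = 6.012 → N_a = 6
Actual rate k = Gd⁴/(8D³·6) = 89.18 N/mm
Working load F = kδ = 89.18·13 = 1159.3 N
C = 38.0/8.7 = 4.3678; K_W = (4C−1)/(4C−4)+0.615/C = 1.3635
τ_max = K_W·8FD/(πd³) = 1.3635·170.36 = 232.29 MPa
τ_max ≤ 304 MPa → acceptable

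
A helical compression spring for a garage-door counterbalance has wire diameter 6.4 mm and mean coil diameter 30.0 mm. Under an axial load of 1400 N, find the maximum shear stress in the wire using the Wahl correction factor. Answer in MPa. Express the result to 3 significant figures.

544 MPa

Spring index C = D/d = 30.0/6.4 = 4.6875
K_W = (4C−1)/(4C−4) + 0.615/C = 17.750/14.750 + 0.1312 = 1.3346
τ₀ = 8FD/(πd³) = 8·1400·30.0/(π·6.4³) = 336000/823.55 = 407.99 MPa
τ_max = K·τ₀ = 1.3346 × 407.99 = 544.5 MPa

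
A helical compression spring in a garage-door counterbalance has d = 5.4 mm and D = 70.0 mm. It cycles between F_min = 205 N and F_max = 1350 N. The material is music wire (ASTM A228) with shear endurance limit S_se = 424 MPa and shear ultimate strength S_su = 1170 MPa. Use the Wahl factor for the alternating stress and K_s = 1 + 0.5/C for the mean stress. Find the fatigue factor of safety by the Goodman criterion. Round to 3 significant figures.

C = D/d = 70.0/5.4 = 12.9630; K_W = (4C−1)/(4C−4)+0.615/C = 1.1101; K_s = 1+0.5/C = 1.0386
F_a = (F_max−F_min)/2 = 572.5 N; F_m = (F_max+F_min)/2 = 777.5 N
τ_a = K_W·8F_aD/(πd³) = 1.1101 × 648.09 = 719.46 MPa
τ_m = K_s·8F_mD/(πd³) = 1.0386 × 880.15 = 914.1 MPa
Goodman: 1/n_f = τ_a/S_se + τ_m/S_su = 719.46/424 + 914.1/1170 = 1.69685 + 0.78128 = 2.4781
n_f = 1/2.4781 = 0.4035

0.404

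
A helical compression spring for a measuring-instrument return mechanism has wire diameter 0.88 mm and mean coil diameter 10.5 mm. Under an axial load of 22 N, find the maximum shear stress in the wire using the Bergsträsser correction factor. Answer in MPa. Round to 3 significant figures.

960 MPa

Spring index C = D/d = 10.5/0.88 = 11.9318
K_B = (4C+2)/(4C−3) = 49.727/44.727 = 1.1118
τ₀ = 8FD/(πd³) = 8·22·10.5/(π·0.88³) = 1848/2.1409 = 863.19 MPa
τ_max = K·τ₀ = 1.1118 × 863.19 = 959.68 MPa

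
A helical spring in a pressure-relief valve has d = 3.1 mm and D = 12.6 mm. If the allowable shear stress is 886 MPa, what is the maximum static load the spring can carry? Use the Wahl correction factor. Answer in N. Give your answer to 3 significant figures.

589 N

C = D/d = 12.6/3.1 = 4.0645
K_W = (4C−1)/(4C−4) + 0.615/C = 15.258/12.258 + 0.1513 = 1.3960
τ_max = K·8FD/(πd³) → F_max = τ_allow·πd³/(8DK)
F_max = 886·π·3.1³/(8·12.6·1.3960) = 82922/140.72 = 589.26 N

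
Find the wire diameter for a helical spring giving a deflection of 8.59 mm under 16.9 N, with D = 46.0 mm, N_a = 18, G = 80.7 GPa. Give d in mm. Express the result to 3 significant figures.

4.30 mm

Required rate k = F/δ = 16.9/8.59 = 1.9674 N/mm
d = (8D³N_a·k / G)^(1/4) = (8·46.0³·18·1.9674 / (80.7×10³))^0.25
  = (341.71)^0.25 = 4.2995 mm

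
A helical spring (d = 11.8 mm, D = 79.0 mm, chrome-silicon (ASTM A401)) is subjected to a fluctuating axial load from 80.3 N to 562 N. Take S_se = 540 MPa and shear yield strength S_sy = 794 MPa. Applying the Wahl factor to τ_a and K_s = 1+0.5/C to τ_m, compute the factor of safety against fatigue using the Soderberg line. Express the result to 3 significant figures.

C = D/d = 79.0/11.8 = 6.6949; K_W = (4C−1)/(4C−4)+0.615/C = 1.2236; K_s = 1+0.5/C = 1.0747
F_a = (F_max−F_min)/2 = 240.85 N; F_m = (F_max+F_min)/2 = 321.15 N
τ_a = K_W·8F_aD/(πd³) = 1.2236 × 29.49 = 36.082 MPa
τ_m = K_s·8F_mD/(πd³) = 1.0747 × 39.321 = 42.258 MPa
Soderberg: 1/n_f = τ_a/S_se + τ_m/S_sy = 36.082/540 + 42.258/794 = 0.06682 + 0.05322 = 0.12004
n_f = 1/0.12004 = 8.331

8.33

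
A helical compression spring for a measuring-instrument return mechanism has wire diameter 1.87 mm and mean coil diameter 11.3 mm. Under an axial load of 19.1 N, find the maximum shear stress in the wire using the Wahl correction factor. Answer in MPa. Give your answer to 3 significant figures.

105 MPa

Spring index C = D/d = 11.3/1.87 = 6.0428
K_W = (4C−1)/(4C−4) + 0.615/C = 23.171/20.171 + 0.1018 = 1.2505
τ₀ = 8FD/(πd³) = 8·19.1·11.3/(π·1.87³) = 1726.64/20.544 = 84.048 MPa
τ_max = K·τ₀ = 1.2505 × 84.048 = 105.1 MPa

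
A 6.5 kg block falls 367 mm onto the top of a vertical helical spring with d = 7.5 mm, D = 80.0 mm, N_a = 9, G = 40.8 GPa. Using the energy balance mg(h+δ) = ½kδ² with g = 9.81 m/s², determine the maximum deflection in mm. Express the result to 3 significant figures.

135 mm

k = Gd⁴/(8D³N_a) = (40.8×10³)(7.5⁴)/(8·80.0³·9) = 3.5019 N/mm
W = mg = 6.5 × 9.81 = 63.765 N
½kδ² − Wδ − Wh = 0 → δ = (W + √(W² + 2kWh))/k
δ = (63.765 + √(4066 + 163901))/3.5019 = (63.765 + 409.84)/3.5019 = 135.24 mm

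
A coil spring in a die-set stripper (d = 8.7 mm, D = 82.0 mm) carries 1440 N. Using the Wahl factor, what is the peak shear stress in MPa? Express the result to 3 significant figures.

527 MPa

Spring index C = D/d = 82.0/8.7 = 9.4253
K_W = (4C−1)/(4C−4) + 0.615/C = 36.701/33.701 + 0.0652 = 1.1543
τ₀ = 8FD/(πd³) = 8·1440·82.0/(π·8.7³) = 944640/2068.7 = 456.62 MPa
τ_max = K·τ₀ = 1.1543 × 456.62 = 527.07 MPa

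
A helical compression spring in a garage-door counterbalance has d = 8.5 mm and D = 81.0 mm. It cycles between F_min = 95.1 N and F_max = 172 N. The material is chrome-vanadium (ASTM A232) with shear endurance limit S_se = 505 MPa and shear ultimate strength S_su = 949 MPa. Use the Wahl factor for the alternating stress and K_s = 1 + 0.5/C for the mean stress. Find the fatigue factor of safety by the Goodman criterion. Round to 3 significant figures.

C = D/d = 81.0/8.5 = 9.5294; K_W = (4C−1)/(4C−4)+0.615/C = 1.1525; K_s = 1+0.5/C = 1.0525
F_a = (F_max−F_min)/2 = 38.45 N; F_m = (F_max+F_min)/2 = 133.55 N
τ_a = K_W·8F_aD/(πd³) = 1.1525 × 12.914 = 14.883 MPa
τ_m = K_s·8F_mD/(πd³) = 1.0525 × 44.855 = 47.209 MPa
Goodman: 1/n_f = τ_a/S_se + τ_m/S_su = 14.883/505 + 47.209/949 = 0.02947 + 0.04975 = 0.079217
n_f = 1/0.079217 = 12.62

12.6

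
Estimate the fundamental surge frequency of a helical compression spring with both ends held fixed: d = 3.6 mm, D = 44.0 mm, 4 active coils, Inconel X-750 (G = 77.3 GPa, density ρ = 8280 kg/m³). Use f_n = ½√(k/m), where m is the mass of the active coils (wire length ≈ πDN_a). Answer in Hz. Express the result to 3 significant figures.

k = Gd⁴/(8D³N_a) = (77.3×10³)(3.6⁴)/(8·44.0³·4) = 4.763 N/mm = 4763 N/m
Wire length L = πDN_a = π·44.0·4 = 552.92 mm
m = ρ·(πd²/4)·L = 8280 × 10.179×10⁻⁶ m² × 0.55292 m = 0.0466 kg
f_n = ½√(k/m) = 0.5·√(4763/0.0466) = 0.5·√(1.0221e+05) = 159.85 Hz

160 Hz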